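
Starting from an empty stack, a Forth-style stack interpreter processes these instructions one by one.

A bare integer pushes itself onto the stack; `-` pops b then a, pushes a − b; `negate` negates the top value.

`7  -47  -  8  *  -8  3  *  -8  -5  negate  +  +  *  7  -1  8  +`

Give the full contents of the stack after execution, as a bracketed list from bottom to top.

[-11664, 7, 7]

7      -> [7]
-47    -> [7, -47]
-      -> [54]
8      -> [54, 8]
*      -> [432]
-8     -> [432, -8]
3      -> [432, -8, 3]
*      -> [432, -24]
-8     -> [432, -24, -8]
-5     -> [432, -24, -8, -5]
negate -> [432, -24, -8, 5]
+      -> [432, -24, -3]
+      -> [432, -27]
*      -> [-11664]
7      -> [-11664, 7]
-1     -> [-11664, 7, -1]
8      -> [-11664, 7, -1, 8]
+      -> [-11664, 7, 7]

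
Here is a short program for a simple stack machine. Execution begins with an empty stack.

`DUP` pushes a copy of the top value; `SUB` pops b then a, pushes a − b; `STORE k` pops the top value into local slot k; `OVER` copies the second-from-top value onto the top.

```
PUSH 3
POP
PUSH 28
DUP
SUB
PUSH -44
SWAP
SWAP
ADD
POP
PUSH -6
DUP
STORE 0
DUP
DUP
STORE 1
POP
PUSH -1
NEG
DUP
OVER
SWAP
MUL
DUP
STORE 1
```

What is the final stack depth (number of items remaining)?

PUSH 3    [3]
POP       []
PUSH 28   [28]
DUP       [28, 28]
SUB       [0]
PUSH -44  [0, -44]
SWAP      [-44, 0]
SWAP      [0, -44]
ADD       [-44]
POP       []
PUSH -6   [-6]
DUP       [-6, -6]
STORE 0   [-6]
DUP       [-6, -6]
DUP       [-6, -6, -6]
STORE 1   [-6, -6]
POP       [-6]
PUSH -1   [-6, -1]
NEG       [-6, 1]
DUP       [-6, 1, 1]
OVER      [-6, 1, 1, 1]
SWAP      [-6, 1, 1, 1]
MUL       [-6, 1, 1]
DUP       [-6, 1, 1, 1]
STORE 1   [-6, 1, 1]

3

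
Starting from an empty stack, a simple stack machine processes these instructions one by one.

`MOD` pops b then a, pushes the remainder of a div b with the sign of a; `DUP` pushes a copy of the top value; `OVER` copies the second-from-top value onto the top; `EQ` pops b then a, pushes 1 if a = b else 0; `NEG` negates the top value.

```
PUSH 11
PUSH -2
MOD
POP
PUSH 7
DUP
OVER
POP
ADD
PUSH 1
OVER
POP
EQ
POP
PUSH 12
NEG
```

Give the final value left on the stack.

-12

PUSH 11 -> 11
PUSH -2 -> 11 -2
MOD     -> 1
POP     -> (empty)
PUSH 7  -> 7
DUP     -> 7 7
OVER    -> 7 7 7
POP     -> 7 7
ADD     -> 14
PUSH 1  -> 14 1
OVER    -> 14 1 14
POP     -> 14 1
EQ      -> 0
POP     -> (empty)
PUSH 12 -> 12
NEG     -> -12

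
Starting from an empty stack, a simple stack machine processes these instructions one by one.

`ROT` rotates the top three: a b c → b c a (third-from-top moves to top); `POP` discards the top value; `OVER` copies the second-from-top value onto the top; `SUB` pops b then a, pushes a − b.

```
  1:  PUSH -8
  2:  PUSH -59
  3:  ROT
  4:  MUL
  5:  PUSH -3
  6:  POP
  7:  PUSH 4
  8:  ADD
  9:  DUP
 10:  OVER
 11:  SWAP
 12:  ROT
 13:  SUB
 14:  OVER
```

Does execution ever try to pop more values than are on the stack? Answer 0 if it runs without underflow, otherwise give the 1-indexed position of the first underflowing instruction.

PUSH -8  → -8
PUSH -59 → -8 -59
ROT  — needs 3 operands, stack has 2 → underflow

3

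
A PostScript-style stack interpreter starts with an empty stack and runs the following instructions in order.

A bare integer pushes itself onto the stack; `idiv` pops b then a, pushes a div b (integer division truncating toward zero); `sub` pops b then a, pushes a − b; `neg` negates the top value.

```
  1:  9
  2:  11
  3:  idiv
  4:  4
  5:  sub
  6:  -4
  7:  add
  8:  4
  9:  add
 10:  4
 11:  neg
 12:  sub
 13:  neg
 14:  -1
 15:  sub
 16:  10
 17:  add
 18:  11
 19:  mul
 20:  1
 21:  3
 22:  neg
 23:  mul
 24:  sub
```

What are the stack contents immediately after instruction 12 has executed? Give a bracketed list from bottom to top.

9    → 9
11   → 9 11
idiv → 0
4    → 0 4
sub  → -4
-4   → -4 -4
add  → -8
4    → -8 4
add  → -4
4    → -4 4
neg  → -4 -4
sub  → 0

[0]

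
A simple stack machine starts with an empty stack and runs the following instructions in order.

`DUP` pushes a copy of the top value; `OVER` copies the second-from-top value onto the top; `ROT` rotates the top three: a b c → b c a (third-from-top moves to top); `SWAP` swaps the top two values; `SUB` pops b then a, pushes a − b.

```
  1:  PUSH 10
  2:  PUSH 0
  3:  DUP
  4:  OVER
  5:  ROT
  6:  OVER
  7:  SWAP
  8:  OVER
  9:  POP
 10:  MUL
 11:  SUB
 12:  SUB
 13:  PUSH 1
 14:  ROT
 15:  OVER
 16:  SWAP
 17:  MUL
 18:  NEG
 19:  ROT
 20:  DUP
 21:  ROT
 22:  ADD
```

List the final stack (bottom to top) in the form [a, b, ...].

[1, 0, -10]

PUSH 10 → [10]
PUSH 0  → [10, 0]
DUP     → [10, 0, 0]
OVER    → [10, 0, 0, 0]
ROT     → [10, 0, 0, 0]
OVER    → [10, 0, 0, 0, 0]
SWAP    → [10, 0, 0, 0, 0]
OVER    → [10, 0, 0, 0, 0, 0]
POP     → [10, 0, 0, 0, 0]
MUL     → [10, 0, 0, 0]
SUB     → [10, 0, 0]
SUB     → [10, 0]
PUSH 1  → [10, 0, 1]
ROT     → [0, 1, 10]
OVER    → [0, 1, 10, 1]
SWAP    → [0, 1, 1, 10]
MUL     → [0, 1, 10]
NEG     → [0, 1, -10]
ROT     → [1, -10, 0]
DUP     → [1, -10, 0, 0]
ROT     → [1, 0, 0, -10]
ADD     → [1, 0, -10]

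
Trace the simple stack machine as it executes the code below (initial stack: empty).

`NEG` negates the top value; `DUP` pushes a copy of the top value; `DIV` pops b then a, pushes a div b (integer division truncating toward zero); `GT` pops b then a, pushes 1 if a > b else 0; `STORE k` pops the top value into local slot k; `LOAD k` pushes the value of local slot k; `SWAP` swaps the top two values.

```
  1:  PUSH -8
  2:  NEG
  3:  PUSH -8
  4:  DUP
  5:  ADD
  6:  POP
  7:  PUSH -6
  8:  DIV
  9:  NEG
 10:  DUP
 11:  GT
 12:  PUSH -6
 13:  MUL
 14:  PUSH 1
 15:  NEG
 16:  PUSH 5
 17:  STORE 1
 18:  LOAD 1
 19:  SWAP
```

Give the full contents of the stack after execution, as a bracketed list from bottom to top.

[0, 5, -1]

PUSH -8 : [-8]
NEG     : [8]
PUSH -8 : [8, -8]
DUP     : [8, -8, -8]
ADD     : [8, -16]
POP     : [8]
PUSH -6 : [8, -6]
DIV     : [-1]
NEG     : [1]
DUP     : [1, 1]
GT      : [0]
PUSH -6 : [0, -6]
MUL     : [0]
PUSH 1  : [0, 1]
NEG     : [0, -1]
PUSH 5  : [0, -1, 5]
STORE 1 : [0, -1]
LOAD 1  : [0, -1, 5]
SWAP    : [0, 5, -1]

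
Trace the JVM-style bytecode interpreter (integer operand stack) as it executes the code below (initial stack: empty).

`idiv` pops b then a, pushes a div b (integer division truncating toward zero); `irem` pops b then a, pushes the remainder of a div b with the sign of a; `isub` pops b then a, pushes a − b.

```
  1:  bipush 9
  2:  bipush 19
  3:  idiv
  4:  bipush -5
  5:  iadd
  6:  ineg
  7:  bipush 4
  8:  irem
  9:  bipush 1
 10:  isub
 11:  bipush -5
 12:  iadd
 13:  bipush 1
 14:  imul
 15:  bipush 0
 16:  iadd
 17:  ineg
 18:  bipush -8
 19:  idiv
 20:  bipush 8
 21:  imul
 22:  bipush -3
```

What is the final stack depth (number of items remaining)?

2

bipush 9  → [9]
bipush 19 → [9, 19]
idiv      → [0]
bipush -5 → [0, -5]
iadd      → [-5]
ineg      → [5]
bipush 4  → [5, 4]
irem      → [1]
bipush 1  → [1, 1]
isub      → [0]
bipush -5 → [0, -5]
iadd      → [-5]
bipush 1  → [-5, 1]
imul      → [-5]
bipush 0  → [-5, 0]
iadd      → [-5]
ineg      → [5]
bipush -8 → [5, -8]
idiv      → [0]
bipush 8  → [0, 8]
imul      → [0]
bipush -3 → [0, -3]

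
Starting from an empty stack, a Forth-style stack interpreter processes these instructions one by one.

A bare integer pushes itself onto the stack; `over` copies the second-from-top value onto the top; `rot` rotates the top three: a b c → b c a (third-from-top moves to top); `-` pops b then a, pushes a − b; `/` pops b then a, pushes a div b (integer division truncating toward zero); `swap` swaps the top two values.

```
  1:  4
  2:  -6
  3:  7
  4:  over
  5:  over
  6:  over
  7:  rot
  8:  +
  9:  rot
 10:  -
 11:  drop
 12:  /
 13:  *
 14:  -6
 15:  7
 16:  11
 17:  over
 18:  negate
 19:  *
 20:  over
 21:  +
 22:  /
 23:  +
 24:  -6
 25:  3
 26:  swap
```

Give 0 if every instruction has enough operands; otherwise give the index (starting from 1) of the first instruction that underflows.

0

4      → 4
-6     → 4 -6
7      → 4 -6 7
over   → 4 -6 7 -6
over   → 4 -6 7 -6 7
over   → 4 -6 7 -6 7 -6
rot    → 4 -6 7 7 -6 -6
+      → 4 -6 7 7 -12
rot    → 4 -6 7 -12 7
-      → 4 -6 7 -19
drop   → 4 -6 7
/      → 4 0
*      → 0
-6     → 0 -6
7      → 0 -6 7
11     → 0 -6 7 11
over   → 0 -6 7 11 7
negate → 0 -6 7 11 -7
*      → 0 -6 7 -77
over   → 0 -6 7 -77 7
+      → 0 -6 7 -70
/      → 0 -6 0
+      → 0 -6
-6     → 0 -6 -6
3      → 0 -6 -6 3
swap   → 0 -6 3 -6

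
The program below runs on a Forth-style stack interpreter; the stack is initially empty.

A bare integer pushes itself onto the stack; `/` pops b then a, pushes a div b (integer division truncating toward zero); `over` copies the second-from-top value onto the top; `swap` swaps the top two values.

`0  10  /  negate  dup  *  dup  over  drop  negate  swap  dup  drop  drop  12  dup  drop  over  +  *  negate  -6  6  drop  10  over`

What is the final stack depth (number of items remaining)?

0       0
10      0 10
/       0
negate  0
dup     0 0
*       0
dup     0 0
over    0 0 0
drop    0 0
negate  0 0
swap    0 0
dup     0 0 0
drop    0 0
drop    0
12      0 12
dup     0 12 12
drop    0 12
over    0 12 0
+       0 12
*       0
negate  0
-6      0 -6
6       0 -6 6
drop    0 -6
10      0 -6 10
over    0 -6 10 -6

4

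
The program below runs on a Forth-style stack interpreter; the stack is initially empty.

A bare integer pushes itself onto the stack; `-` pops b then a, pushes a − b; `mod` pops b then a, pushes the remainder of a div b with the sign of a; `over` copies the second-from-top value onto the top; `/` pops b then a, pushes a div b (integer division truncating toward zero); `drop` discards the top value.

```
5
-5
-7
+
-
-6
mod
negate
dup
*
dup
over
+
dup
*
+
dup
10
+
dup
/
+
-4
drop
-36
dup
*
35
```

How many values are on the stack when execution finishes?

5      → [5]
-5     → [5, -5]
-7     → [5, -5, -7]
+      → [5, -12]
-      → [17]
-6     → [17, -6]
mod    → [5]
negate → [-5]
dup    → [-5, -5]
*      → [25]
dup    → [25, 25]
over   → [25, 25, 25]
+      → [25, 50]
dup    → [25, 50, 50]
*      → [25, 2500]
+      → [2525]
dup    → [2525, 2525]
10     → [2525, 2525, 10]
+      → [2525, 2535]
dup    → [2525, 2535, 2535]
/      → [2525, 1]
+      → [2526]
-4     → [2526, -4]
drop   → [2526]
-36    → [2526, -36]
dup    → [2526, -36, -36]
*      → [2526, 1296]
35     → [2526, 1296, 35]

3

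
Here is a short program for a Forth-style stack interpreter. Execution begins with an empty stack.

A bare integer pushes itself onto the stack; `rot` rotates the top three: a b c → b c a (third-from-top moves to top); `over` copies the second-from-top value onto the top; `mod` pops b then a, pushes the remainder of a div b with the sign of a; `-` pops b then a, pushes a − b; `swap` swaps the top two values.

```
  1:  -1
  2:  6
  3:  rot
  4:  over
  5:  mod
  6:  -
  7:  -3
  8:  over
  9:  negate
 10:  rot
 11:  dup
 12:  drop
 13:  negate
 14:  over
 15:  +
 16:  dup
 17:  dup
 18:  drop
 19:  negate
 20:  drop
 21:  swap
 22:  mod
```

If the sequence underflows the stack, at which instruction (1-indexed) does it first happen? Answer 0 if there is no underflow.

3

-1 -> [-1]
6  -> [-1, 6]
rot  — needs 3 operands, stack has 2 → underflow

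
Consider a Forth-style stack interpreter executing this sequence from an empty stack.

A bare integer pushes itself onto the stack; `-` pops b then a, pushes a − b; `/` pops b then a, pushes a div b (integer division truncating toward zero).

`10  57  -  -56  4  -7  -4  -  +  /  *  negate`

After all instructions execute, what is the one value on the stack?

-2632

10     -> 10
57     -> 10 57
-      -> -47
-56    -> -47 -56
4      -> -47 -56 4
-7     -> -47 -56 4 -7
-4     -> -47 -56 4 -7 -4
-      -> -47 -56 4 -3
+      -> -47 -56 1
/      -> -47 -56
*      -> 2632
negate -> -2632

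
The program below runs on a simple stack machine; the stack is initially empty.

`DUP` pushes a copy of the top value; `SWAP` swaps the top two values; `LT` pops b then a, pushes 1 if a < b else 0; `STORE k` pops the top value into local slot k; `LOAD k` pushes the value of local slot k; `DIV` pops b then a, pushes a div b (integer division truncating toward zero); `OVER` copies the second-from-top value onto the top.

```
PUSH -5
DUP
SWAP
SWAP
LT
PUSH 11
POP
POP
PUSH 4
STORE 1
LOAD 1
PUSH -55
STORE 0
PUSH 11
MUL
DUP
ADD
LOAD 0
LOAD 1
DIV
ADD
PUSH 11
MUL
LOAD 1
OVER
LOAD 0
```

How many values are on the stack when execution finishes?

4

PUSH -5  → [-5]
DUP      → [-5, -5]
SWAP     → [-5, -5]
SWAP     → [-5, -5]
LT       → [0]
PUSH 11  → [0, 11]
POP      → [0]
POP      → []
PUSH 4   → [4]
STORE 1  → []
LOAD 1   → [4]
PUSH -55 → [4, -55]
STORE 0  → [4]
PUSH 11  → [4, 11]
MUL      → [44]
DUP      → [44, 44]
ADD      → [88]
LOAD 0   → [88, -55]
LOAD 1   → [88, -55, 4]
DIV      → [88, -13]
ADD      → [75]
PUSH 11  → [75, 11]
MUL      → [825]
LOAD 1   → [825, 4]
OVER     → [825, 4, 825]
LOAD 0   → [825, 4, 825, -55]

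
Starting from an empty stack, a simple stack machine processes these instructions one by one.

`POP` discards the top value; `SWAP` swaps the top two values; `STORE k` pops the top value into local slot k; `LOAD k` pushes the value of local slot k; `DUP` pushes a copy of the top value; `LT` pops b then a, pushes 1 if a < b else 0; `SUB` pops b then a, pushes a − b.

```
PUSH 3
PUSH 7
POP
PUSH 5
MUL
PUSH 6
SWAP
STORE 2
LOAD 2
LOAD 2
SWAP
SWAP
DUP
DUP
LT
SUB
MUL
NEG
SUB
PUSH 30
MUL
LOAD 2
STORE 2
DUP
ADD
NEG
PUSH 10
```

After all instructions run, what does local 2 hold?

PUSH 3  : 3
PUSH 7  : 3 7
POP     : 3
PUSH 5  : 3 5
MUL     : 15
PUSH 6  : 15 6
SWAP    : 6 15
STORE 2 : 6
LOAD 2  : 6 15
LOAD 2  : 6 15 15
SWAP    : 6 15 15
SWAP    : 6 15 15
DUP     : 6 15 15 15
DUP     : 6 15 15 15 15
LT      : 6 15 15 0
SUB     : 6 15 15
MUL     : 6 225
NEG     : 6 -225
SUB     : 231
PUSH 30 : 231 30
MUL     : 6930
LOAD 2  : 6930 15
STORE 2 : 6930
DUP     : 6930 6930
ADD     : 13860
NEG     : -13860
PUSH 10 : -13860 10

15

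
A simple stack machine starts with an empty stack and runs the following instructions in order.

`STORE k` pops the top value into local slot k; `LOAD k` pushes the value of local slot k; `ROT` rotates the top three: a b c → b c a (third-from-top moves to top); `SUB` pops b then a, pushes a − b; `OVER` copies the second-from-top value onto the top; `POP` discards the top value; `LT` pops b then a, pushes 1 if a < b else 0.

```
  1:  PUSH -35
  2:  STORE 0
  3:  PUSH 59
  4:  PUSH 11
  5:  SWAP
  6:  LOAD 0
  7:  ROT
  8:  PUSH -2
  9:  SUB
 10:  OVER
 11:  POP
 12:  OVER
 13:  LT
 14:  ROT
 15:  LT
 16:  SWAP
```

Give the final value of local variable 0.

-35

PUSH -35 → [-35]
STORE 0  → []
PUSH 59  → [59]
PUSH 11  → [59, 11]
SWAP     → [11, 59]
LOAD 0   → [11, 59, -35]
ROT      → [59, -35, 11]
PUSH -2  → [59, -35, 11, -2]
SUB      → [59, -35, 13]
OVER     → [59, -35, 13, -35]
POP      → [59, -35, 13]
OVER     → [59, -35, 13, -35]
LT       → [59, -35, 0]
ROT      → [-35, 0, 59]
LT       → [-35, 1]
SWAP     → [1, -35]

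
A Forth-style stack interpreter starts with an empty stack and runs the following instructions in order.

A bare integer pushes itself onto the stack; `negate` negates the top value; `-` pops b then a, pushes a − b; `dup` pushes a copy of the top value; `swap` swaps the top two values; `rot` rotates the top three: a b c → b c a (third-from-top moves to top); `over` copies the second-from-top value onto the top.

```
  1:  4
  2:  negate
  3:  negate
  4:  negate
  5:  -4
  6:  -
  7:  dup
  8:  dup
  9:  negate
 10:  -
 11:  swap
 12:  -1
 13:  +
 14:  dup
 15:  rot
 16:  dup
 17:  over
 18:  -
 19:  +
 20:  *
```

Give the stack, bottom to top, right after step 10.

4       [4]
negate  [-4]
negate  [4]
negate  [-4]
-4      [-4, -4]
-       [0]
dup     [0, 0]
dup     [0, 0, 0]
negate  [0, 0, 0]
-       [0, 0]

[0, 0]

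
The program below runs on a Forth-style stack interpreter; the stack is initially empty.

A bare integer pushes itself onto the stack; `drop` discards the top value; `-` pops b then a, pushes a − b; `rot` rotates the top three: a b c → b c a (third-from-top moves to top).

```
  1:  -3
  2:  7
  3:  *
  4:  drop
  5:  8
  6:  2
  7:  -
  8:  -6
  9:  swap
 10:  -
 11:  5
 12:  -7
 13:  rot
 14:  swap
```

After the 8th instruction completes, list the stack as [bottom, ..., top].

-3   : [-3]
7    : [-3, 7]
*    : [-21]
drop : []
8    : [8]
2    : [8, 2]
-    : [6]
-6   : [6, -6]

[6, -6]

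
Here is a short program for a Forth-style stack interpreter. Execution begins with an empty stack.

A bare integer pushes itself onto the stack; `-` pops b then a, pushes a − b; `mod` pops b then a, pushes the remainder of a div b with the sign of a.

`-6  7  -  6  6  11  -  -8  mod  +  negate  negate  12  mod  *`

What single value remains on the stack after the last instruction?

-6     → -6
7      → -6 7
-      → -13
6      → -13 6
6      → -13 6 6
11     → -13 6 6 11
-      → -13 6 -5
-8     → -13 6 -5 -8
mod    → -13 6 -5
+      → -13 1
negate → -13 -1
negate → -13 1
12     → -13 1 12
mod    → -13 1
*      → -13

-13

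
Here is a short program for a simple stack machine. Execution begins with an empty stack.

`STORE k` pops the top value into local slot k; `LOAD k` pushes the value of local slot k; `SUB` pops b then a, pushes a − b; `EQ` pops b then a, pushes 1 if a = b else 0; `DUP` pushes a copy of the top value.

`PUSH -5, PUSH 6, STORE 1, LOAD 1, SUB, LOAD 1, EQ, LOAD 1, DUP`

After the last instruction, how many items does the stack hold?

3

PUSH -5 -> [-5]
PUSH 6  -> [-5, 6]
STORE 1 -> [-5]
LOAD 1  -> [-5, 6]
SUB     -> [-11]
LOAD 1  -> [-11, 6]
EQ      -> [0]
LOAD 1  -> [0, 6]
DUP     -> [0, 6, 6]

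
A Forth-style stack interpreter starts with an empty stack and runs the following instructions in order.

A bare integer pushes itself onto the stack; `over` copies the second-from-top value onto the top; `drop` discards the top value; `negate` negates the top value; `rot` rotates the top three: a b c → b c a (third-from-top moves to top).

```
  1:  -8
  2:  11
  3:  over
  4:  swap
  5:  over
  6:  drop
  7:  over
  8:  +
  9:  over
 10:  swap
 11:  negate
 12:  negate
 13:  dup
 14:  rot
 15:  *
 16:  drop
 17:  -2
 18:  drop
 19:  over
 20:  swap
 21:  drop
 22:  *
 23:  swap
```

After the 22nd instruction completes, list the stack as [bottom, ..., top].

-8     -> -8
11     -> -8 11
over   -> -8 11 -8
swap   -> -8 -8 11
over   -> -8 -8 11 -8
drop   -> -8 -8 11
over   -> -8 -8 11 -8
+      -> -8 -8 3
over   -> -8 -8 3 -8
swap   -> -8 -8 -8 3
negate -> -8 -8 -8 -3
negate -> -8 -8 -8 3
dup    -> -8 -8 -8 3 3
rot    -> -8 -8 3 3 -8
*      -> -8 -8 3 -24
drop   -> -8 -8 3
-2     -> -8 -8 3 -2
drop   -> -8 -8 3
over   -> -8 -8 3 -8
swap   -> -8 -8 -8 3
drop   -> -8 -8 -8
*      -> -8 64

[-8, 64]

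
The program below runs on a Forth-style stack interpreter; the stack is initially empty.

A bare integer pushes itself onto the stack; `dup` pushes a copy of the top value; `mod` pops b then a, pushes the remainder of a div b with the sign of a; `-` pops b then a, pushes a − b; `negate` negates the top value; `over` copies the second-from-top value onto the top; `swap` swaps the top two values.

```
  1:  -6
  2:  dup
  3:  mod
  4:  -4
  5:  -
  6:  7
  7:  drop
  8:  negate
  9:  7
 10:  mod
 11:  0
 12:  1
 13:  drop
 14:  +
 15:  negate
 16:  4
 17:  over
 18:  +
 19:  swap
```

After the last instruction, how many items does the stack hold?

-6     : -6
dup    : -6 -6
mod    : 0
-4     : 0 -4
-      : 4
7      : 4 7
drop   : 4
negate : -4
7      : -4 7
mod    : -4
0      : -4 0
1      : -4 0 1
drop   : -4 0
+      : -4
negate : 4
4      : 4 4
over   : 4 4 4
+      : 4 8
swap   : 8 4

2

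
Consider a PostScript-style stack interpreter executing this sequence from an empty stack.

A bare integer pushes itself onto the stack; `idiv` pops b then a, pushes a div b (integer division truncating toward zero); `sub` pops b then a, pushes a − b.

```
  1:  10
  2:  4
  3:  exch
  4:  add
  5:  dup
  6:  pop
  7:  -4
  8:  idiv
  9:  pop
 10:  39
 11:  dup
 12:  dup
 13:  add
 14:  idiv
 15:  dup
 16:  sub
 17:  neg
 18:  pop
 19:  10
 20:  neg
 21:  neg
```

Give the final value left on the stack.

10   -> [10]
4    -> [10, 4]
exch -> [4, 10]
add  -> [14]
dup  -> [14, 14]
pop  -> [14]
-4   -> [14, -4]
idiv -> [-3]
pop  -> []
39   -> [39]
dup  -> [39, 39]
dup  -> [39, 39, 39]
add  -> [39, 78]
idiv -> [0]
dup  -> [0, 0]
sub  -> [0]
neg  -> [0]
pop  -> []
10   -> [10]
neg  -> [-10]
neg  -> [10]

10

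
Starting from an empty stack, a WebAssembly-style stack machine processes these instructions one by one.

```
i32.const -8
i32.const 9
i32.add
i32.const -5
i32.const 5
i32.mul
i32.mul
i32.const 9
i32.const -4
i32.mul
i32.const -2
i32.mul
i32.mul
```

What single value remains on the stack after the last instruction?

i32.const -8  [-8]
i32.const 9   [-8, 9]
i32.add       [1]
i32.const -5  [1, -5]
i32.const 5   [1, -5, 5]
i32.mul       [1, -25]
i32.mul       [-25]
i32.const 9   [-25, 9]
i32.const -4  [-25, 9, -4]
i32.mul       [-25, -36]
i32.const -2  [-25, -36, -2]
i32.mul       [-25, 72]
i32.mul       [-1800]

-1800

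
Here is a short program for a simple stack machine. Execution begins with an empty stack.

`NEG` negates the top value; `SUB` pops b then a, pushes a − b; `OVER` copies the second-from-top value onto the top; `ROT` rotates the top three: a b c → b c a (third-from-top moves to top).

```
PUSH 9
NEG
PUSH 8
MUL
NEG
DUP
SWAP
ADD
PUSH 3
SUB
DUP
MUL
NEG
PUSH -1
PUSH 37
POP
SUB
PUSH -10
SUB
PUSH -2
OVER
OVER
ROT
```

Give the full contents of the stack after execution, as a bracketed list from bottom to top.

[-19870, -19870, -2, -2]

PUSH 9   → 9
NEG      → -9
PUSH 8   → -9 8
MUL      → -72
NEG      → 72
DUP      → 72 72
SWAP     → 72 72
ADD      → 144
PUSH 3   → 144 3
SUB      → 141
DUP      → 141 141
MUL      → 19881
NEG      → -19881
PUSH -1  → -19881 -1
PUSH 37  → -19881 -1 37
POP      → -19881 -1
SUB      → -19880
PUSH -10 → -19880 -10
SUB      → -19870
PUSH -2  → -19870 -2
OVER     → -19870 -2 -19870
OVER     → -19870 -2 -19870 -2
ROT      → -19870 -19870 -2 -2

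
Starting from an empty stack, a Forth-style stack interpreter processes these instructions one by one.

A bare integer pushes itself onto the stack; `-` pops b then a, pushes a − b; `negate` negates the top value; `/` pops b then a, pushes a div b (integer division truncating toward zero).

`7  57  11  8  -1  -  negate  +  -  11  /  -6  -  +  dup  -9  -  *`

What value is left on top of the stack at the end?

486

7      : 7
57     : 7 57
11     : 7 57 11
8      : 7 57 11 8
-1     : 7 57 11 8 -1
-      : 7 57 11 9
negate : 7 57 11 -9
+      : 7 57 2
-      : 7 55
11     : 7 55 11
/      : 7 5
-6     : 7 5 -6
-      : 7 11
+      : 18
dup    : 18 18
-9     : 18 18 -9
-      : 18 27
*      : 486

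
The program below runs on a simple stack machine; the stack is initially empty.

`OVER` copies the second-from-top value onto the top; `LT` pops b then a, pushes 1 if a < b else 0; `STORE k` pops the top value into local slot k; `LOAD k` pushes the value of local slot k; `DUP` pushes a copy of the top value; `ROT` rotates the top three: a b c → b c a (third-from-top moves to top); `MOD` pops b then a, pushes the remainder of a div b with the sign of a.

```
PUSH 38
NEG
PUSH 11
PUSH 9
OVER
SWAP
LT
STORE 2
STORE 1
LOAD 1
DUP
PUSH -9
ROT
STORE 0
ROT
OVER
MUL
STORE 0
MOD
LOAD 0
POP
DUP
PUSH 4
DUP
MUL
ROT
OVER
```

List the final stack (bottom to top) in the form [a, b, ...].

PUSH 38 → [38]
NEG     → [-38]
PUSH 11 → [-38, 11]
PUSH 9  → [-38, 11, 9]
OVER    → [-38, 11, 9, 11]
SWAP    → [-38, 11, 11, 9]
LT      → [-38, 11, 0]
STORE 2 → [-38, 11]
STORE 1 → [-38]
LOAD 1  → [-38, 11]
DUP     → [-38, 11, 11]
PUSH -9 → [-38, 11, 11, -9]
ROT     → [-38, 11, -9, 11]
STORE 0 → [-38, 11, -9]
ROT     → [11, -9, -38]
OVER    → [11, -9, -38, -9]
MUL     → [11, -9, 342]
STORE 0 → [11, -9]
MOD     → [2]
LOAD 0  → [2, 342]
POP     → [2]
DUP     → [2, 2]
PUSH 4  → [2, 2, 4]
DUP     → [2, 2, 4, 4]
MUL     → [2, 2, 16]
ROT     → [2, 16, 2]
OVER    → [2, 16, 2, 16]

[2, 16, 2, 16]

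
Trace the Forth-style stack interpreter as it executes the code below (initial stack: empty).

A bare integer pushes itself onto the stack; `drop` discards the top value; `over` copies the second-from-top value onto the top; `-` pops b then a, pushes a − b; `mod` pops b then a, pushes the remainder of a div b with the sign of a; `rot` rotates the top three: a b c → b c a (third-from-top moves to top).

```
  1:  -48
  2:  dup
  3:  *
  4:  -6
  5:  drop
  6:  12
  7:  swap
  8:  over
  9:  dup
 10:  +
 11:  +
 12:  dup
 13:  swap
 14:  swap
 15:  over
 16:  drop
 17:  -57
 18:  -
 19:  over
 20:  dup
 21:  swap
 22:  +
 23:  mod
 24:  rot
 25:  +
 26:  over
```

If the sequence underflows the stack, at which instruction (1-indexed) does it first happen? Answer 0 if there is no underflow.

0

-48  -> [-48]
dup  -> [-48, -48]
*    -> [2304]
-6   -> [2304, -6]
drop -> [2304]
12   -> [2304, 12]
swap -> [12, 2304]
over -> [12, 2304, 12]
dup  -> [12, 2304, 12, 12]
+    -> [12, 2304, 24]
+    -> [12, 2328]
dup  -> [12, 2328, 2328]
swap -> [12, 2328, 2328]
swap -> [12, 2328, 2328]
over -> [12, 2328, 2328, 2328]
drop -> [12, 2328, 2328]
-57  -> [12, 2328, 2328, -57]
-    -> [12, 2328, 2385]
over -> [12, 2328, 2385, 2328]
dup  -> [12, 2328, 2385, 2328, 2328]
swap -> [12, 2328, 2385, 2328, 2328]
+    -> [12, 2328, 2385, 4656]
mod  -> [12, 2328, 2385]
rot  -> [2328, 2385, 12]
+    -> [2328, 2397]
over -> [2328, 2397, 2328]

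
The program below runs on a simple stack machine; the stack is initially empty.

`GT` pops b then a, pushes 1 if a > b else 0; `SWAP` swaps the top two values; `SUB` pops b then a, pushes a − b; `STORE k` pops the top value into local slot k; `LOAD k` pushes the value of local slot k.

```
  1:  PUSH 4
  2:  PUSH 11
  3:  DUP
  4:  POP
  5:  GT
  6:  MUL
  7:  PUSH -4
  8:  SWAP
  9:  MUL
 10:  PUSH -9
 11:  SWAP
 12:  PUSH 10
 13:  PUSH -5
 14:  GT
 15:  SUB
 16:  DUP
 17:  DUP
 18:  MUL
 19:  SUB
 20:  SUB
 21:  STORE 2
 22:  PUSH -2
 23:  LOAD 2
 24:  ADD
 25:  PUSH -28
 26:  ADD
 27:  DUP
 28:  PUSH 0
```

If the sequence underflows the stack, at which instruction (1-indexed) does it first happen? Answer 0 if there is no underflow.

6

PUSH 4  → 4
PUSH 11 → 4 11
DUP     → 4 11 11
POP     → 4 11
GT      → 0
MUL  — needs 2 operands, stack has 1 → underflow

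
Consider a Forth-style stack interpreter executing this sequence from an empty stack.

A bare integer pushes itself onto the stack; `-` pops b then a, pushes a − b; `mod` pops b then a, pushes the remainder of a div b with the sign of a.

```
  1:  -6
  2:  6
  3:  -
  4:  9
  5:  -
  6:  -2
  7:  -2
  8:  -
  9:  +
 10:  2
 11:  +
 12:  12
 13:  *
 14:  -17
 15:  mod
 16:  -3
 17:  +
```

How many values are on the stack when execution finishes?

1

-6   -6
6    -6 6
-    -12
9    -12 9
-    -21
-2   -21 -2
-2   -21 -2 -2
-    -21 0
+    -21
2    -21 2
+    -19
12   -19 12
*    -228
-17  -228 -17
mod  -7
-3   -7 -3
+    -10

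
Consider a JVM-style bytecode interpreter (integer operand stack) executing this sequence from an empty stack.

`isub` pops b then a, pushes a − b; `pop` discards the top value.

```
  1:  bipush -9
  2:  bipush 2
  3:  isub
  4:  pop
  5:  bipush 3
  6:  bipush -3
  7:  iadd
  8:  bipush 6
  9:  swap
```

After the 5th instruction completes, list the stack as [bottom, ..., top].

[3]

bipush -9 : -9
bipush 2  : -9 2
isub      : -11
pop       : (empty)
bipush 3  : 3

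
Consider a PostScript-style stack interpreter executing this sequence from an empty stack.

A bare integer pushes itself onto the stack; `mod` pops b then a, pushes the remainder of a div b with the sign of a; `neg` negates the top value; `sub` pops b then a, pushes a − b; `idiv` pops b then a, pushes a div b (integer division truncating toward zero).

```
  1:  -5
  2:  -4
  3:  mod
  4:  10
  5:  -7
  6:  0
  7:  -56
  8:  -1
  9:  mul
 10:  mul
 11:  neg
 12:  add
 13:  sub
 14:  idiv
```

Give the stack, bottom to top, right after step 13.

-5  : -5
-4  : -5 -4
mod : -1
10  : -1 10
-7  : -1 10 -7
0   : -1 10 -7 0
-56 : -1 10 -7 0 -56
-1  : -1 10 -7 0 -56 -1
mul : -1 10 -7 0 56
mul : -1 10 -7 0
neg : -1 10 -7 0
add : -1 10 -7
sub : -1 17

[-1, 17]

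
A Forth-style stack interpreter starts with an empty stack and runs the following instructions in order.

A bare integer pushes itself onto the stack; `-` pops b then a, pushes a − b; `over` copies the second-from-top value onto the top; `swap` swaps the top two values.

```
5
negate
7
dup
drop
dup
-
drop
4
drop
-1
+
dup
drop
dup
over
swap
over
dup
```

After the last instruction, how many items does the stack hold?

5

5      → [5]
negate → [-5]
7      → [-5, 7]
dup    → [-5, 7, 7]
drop   → [-5, 7]
dup    → [-5, 7, 7]
-      → [-5, 0]
drop   → [-5]
4      → [-5, 4]
drop   → [-5]
-1     → [-5, -1]
+      → [-6]
dup    → [-6, -6]
drop   → [-6]
dup    → [-6, -6]
over   → [-6, -6, -6]
swap   → [-6, -6, -6]
over   → [-6, -6, -6, -6]
dup    → [-6, -6, -6, -6, -6]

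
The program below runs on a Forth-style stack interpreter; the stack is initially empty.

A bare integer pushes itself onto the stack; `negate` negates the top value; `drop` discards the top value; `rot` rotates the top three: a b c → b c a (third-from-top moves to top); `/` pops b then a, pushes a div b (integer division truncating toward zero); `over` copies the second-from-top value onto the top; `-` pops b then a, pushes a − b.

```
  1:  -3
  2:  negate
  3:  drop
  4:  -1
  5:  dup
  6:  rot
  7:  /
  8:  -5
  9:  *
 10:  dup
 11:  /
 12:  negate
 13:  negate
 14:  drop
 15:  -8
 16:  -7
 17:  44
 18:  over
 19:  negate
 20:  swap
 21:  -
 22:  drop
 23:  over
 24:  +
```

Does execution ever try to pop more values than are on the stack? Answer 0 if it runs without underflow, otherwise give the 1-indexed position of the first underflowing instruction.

-3     -> -3
negate -> 3
drop   -> (empty)
-1     -> -1
dup    -> -1 -1
rot  — needs 3 operands, stack has 2 → underflow

6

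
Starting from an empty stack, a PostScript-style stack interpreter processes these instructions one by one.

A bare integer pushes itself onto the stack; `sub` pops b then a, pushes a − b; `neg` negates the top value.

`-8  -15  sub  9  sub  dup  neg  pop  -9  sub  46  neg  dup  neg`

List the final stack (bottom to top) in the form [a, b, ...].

-8  → [-8]
-15 → [-8, -15]
sub → [7]
9   → [7, 9]
sub → [-2]
dup → [-2, -2]
neg → [-2, 2]
pop → [-2]
-9  → [-2, -9]
sub → [7]
46  → [7, 46]
neg → [7, -46]
dup → [7, -46, -46]
neg → [7, -46, 46]

[7, -46, 46]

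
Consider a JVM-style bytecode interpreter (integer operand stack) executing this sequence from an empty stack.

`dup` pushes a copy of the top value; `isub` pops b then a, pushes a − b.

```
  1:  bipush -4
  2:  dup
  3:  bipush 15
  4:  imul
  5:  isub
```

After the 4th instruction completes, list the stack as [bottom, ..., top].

[-4, -60]

bipush -4 : -4
dup       : -4 -4
bipush 15 : -4 -4 15
imul      : -4 -60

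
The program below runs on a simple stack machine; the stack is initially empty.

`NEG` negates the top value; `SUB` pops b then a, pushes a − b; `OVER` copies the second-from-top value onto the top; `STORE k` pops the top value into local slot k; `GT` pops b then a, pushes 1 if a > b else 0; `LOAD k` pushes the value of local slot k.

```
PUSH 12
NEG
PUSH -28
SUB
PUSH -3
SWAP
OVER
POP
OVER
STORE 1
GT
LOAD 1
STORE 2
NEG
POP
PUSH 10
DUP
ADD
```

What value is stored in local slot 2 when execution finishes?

PUSH 12   [12]
NEG       [-12]
PUSH -28  [-12, -28]
SUB       [16]
PUSH -3   [16, -3]
SWAP      [-3, 16]
OVER      [-3, 16, -3]
POP       [-3, 16]
OVER      [-3, 16, -3]
STORE 1   [-3, 16]
GT        [0]
LOAD 1    [0, -3]
STORE 2   [0]
NEG       [0]
POP       []
PUSH 10   [10]
DUP       [10, 10]
ADD       [20]

-3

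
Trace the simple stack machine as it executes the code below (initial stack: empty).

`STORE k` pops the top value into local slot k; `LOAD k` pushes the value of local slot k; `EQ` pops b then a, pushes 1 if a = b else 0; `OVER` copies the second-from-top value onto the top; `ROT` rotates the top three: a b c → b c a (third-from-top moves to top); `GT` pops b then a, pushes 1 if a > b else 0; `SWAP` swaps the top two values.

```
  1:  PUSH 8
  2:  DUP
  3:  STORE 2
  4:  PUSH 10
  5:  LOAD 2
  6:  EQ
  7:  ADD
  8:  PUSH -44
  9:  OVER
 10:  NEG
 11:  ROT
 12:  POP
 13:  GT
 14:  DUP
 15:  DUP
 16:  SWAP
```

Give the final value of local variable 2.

PUSH 8   → 8
DUP      → 8 8
STORE 2  → 8
PUSH 10  → 8 10
LOAD 2   → 8 10 8
EQ       → 8 0
ADD      → 8
PUSH -44 → 8 -44
OVER     → 8 -44 8
NEG      → 8 -44 -8
ROT      → -44 -8 8
POP      → -44 -8
GT       → 0
DUP      → 0 0
DUP      → 0 0 0
SWAP     → 0 0 0

8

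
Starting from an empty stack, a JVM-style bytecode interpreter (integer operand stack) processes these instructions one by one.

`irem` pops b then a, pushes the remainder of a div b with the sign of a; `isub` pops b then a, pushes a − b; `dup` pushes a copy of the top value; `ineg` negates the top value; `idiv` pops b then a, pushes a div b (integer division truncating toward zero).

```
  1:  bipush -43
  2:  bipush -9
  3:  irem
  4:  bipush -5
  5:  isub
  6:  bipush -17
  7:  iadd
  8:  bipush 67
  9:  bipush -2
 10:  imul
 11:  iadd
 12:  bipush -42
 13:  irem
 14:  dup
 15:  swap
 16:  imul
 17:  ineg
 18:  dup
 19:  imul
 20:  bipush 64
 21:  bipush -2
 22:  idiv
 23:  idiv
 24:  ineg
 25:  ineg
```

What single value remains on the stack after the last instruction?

-16607

bipush -43  [-43]
bipush -9   [-43, -9]
irem        [-7]
bipush -5   [-7, -5]
isub        [-2]
bipush -17  [-2, -17]
iadd        [-19]
bipush 67   [-19, 67]
bipush -2   [-19, 67, -2]
imul        [-19, -134]
iadd        [-153]
bipush -42  [-153, -42]
irem        [-27]
dup         [-27, -27]
swap        [-27, -27]
imul        [729]
ineg        [-729]
dup         [-729, -729]
imul        [531441]
bipush 64   [531441, 64]
bipush -2   [531441, 64, -2]
idiv        [531441, -32]
idiv        [-16607]
ineg        [16607]
ineg        [-16607]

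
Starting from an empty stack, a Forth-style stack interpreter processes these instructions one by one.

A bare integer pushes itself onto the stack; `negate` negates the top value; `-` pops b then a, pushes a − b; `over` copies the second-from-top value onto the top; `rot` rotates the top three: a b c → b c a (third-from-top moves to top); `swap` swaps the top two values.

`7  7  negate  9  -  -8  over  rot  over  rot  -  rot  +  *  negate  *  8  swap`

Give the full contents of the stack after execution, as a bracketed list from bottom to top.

[8, -896]

7      : 7
7      : 7 7
negate : 7 -7
9      : 7 -7 9
-      : 7 -16
-8     : 7 -16 -8
over   : 7 -16 -8 -16
rot    : 7 -8 -16 -16
over   : 7 -8 -16 -16 -16
rot    : 7 -8 -16 -16 -16
-      : 7 -8 -16 0
rot    : 7 -16 0 -8
+      : 7 -16 -8
*      : 7 128
negate : 7 -128
*      : -896
8      : -896 8
swap   : 8 -896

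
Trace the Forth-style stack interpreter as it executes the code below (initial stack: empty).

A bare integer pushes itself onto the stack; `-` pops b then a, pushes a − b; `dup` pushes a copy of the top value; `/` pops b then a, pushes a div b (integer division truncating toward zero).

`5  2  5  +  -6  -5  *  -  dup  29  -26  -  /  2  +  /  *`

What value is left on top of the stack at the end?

5    5
2    5 2
5    5 2 5
+    5 7
-6   5 7 -6
-5   5 7 -6 -5
*    5 7 30
-    5 -23
dup  5 -23 -23
29   5 -23 -23 29
-26  5 -23 -23 29 -26
-    5 -23 -23 55
/    5 -23 0
2    5 -23 0 2
+    5 -23 2
/    5 -11
*    -55

-55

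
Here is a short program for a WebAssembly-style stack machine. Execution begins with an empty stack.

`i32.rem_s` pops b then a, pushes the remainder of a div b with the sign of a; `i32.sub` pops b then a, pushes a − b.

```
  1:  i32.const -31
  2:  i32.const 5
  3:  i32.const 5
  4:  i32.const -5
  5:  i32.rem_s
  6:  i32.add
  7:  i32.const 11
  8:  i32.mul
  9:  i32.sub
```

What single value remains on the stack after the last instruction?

-86

i32.const -31 : -31
i32.const 5   : -31 5
i32.const 5   : -31 5 5
i32.const -5  : -31 5 5 -5
i32.rem_s     : -31 5 0
i32.add       : -31 5
i32.const 11  : -31 5 11
i32.mul       : -31 55
i32.sub       : -86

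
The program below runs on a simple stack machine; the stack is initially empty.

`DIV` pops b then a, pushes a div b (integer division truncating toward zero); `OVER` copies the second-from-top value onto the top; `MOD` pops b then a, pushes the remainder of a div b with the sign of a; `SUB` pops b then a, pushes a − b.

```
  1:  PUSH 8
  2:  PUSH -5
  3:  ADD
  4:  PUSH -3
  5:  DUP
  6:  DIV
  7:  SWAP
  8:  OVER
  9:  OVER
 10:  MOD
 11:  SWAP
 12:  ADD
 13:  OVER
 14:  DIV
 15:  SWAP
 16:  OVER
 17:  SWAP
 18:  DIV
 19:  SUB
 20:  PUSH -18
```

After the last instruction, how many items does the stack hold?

PUSH 8   → [8]
PUSH -5  → [8, -5]
ADD      → [3]
PUSH -3  → [3, -3]
DUP      → [3, -3, -3]
DIV      → [3, 1]
SWAP     → [1, 3]
OVER     → [1, 3, 1]
OVER     → [1, 3, 1, 3]
MOD      → [1, 3, 1]
SWAP     → [1, 1, 3]
ADD      → [1, 4]
OVER     → [1, 4, 1]
DIV      → [1, 4]
SWAP     → [4, 1]
OVER     → [4, 1, 4]
SWAP     → [4, 4, 1]
DIV      → [4, 4]
SUB      → [0]
PUSH -18 → [0, -18]

2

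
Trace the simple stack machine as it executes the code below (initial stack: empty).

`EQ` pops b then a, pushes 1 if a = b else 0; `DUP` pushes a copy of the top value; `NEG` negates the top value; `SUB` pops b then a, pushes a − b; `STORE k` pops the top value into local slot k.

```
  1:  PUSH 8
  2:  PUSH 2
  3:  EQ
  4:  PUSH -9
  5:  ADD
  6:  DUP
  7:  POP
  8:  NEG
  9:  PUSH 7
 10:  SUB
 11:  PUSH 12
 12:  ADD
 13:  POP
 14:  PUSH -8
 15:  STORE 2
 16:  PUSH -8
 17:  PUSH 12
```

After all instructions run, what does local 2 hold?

-8

PUSH 8  : 8
PUSH 2  : 8 2
EQ      : 0
PUSH -9 : 0 -9
ADD     : -9
DUP     : -9 -9
POP     : -9
NEG     : 9
PUSH 7  : 9 7
SUB     : 2
PUSH 12 : 2 12
ADD     : 14
POP     : (empty)
PUSH -8 : -8
STORE 2 : (empty)
PUSH -8 : -8
PUSH 12 : -8 12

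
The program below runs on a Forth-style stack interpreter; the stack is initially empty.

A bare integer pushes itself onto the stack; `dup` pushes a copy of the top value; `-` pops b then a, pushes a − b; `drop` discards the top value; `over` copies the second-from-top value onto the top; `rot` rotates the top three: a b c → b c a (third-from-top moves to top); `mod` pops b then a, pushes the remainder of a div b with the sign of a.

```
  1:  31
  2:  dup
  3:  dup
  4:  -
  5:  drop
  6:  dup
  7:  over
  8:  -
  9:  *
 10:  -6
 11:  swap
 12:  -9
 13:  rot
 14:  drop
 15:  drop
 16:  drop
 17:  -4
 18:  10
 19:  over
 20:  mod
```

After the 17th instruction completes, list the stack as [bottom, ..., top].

31    [31]
dup   [31, 31]
dup   [31, 31, 31]
-     [31, 0]
drop  [31]
dup   [31, 31]
over  [31, 31, 31]
-     [31, 0]
*     [0]
-6    [0, -6]
swap  [-6, 0]
-9    [-6, 0, -9]
rot   [0, -9, -6]
drop  [0, -9]
drop  [0]
drop  []
-4    [-4]

[-4]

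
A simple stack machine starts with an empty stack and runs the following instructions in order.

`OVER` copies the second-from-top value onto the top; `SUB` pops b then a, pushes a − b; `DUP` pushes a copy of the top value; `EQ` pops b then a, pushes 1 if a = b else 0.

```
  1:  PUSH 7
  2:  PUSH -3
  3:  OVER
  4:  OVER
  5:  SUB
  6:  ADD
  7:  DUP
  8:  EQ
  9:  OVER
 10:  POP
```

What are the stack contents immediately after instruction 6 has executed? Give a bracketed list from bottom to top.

PUSH 7  → 7
PUSH -3 → 7 -3
OVER    → 7 -3 7
OVER    → 7 -3 7 -3
SUB     → 7 -3 10
ADD     → 7 7

[7, 7]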